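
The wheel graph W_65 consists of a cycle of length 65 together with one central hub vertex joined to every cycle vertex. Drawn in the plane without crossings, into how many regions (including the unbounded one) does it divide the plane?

W_65 has V = 65 + 1 = 66 vertices and E = 2·65 = 130 edges.
By Euler's formula F = 2 − V + E = 2 − 66 + 130 = 66.

66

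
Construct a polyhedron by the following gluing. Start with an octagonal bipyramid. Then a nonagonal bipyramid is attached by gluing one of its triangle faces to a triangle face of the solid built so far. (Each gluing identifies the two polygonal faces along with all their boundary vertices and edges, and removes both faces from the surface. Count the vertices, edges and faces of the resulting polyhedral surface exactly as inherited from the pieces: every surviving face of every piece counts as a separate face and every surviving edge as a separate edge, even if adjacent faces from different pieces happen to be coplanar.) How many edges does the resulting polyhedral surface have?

An octagonal bipyramid: V=10, E=24, F=16.
Attach a nonagonal bipyramid (V=11, E=27, F=18) along a 3-gon: merge 3 vertices and 3 edges, delete both glued faces → V=18, E=48, F=32.
Check: V − E + F = 18 − 48 + 32 = 2.

48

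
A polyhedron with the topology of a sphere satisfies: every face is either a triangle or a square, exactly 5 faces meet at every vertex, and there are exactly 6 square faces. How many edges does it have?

60

Let x be the number of triangles; then F = 6 + x.
Edge–face incidences: 2E = 4·6 + 3·x = 24 + 3x.
Every vertex has degree 5, so 5V = 2E.
Euler: V − E + F = 2 ⇒ (2E)/5 − E + (6 + x) = 2.
Multiply by 10: 2·(2E) − 5·(2E) + 10·(6 + x) = 20, i.e. 60 + 10x − 3·(24 + 3x) = 20.
Collecting terms: x − 12 = 20, so x = 32.
Then 2E = 24 + 3·32 = 120, so E = 60, V = 2E/5 = 24, F = 6 + 32 = 38.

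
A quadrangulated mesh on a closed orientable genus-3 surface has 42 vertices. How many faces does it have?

χ = 2 − 2·3 = -4, and every face is a square so 4F = 2E.
V − E + F = -4 with E = 4F/2 gives 42 − (4/2 − 1)·F = -4, so F = 46 and E = 92.

46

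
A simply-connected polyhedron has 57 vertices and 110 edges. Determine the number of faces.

55

Here V − E + F = 2.
F = 2 − V + E = 2 − 57 + 110 = 55.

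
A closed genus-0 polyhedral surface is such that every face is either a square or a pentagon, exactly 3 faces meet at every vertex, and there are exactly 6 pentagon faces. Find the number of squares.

Let x be the number of squares; then F = 6 + x.
Edge–face incidences: 2E = 5·6 + 4·x = 30 + 4x.
Every vertex has degree 3, so 3V = 2E.
Euler: V − E + F = 2 ⇒ (2E)/3 − E + (6 + x) = 2.
Multiply by 6: 2·(2E) − 3·(2E) + 6·(6 + x) = 12, i.e. 36 + 6x − (30 + 4x) = 12.
Collecting terms: 2x + 6 = 12, so 2x = 6, so x = 3.
Then 2E = 30 + 4·3 = 42, so E = 21, V = 2E/3 = 14, F = 6 + 3 = 9.

3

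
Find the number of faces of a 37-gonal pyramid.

A pyramid on an n-gon base has one n-gon and n triangles: V = 37 + 1 = 38, E = 2·37 = 74, F = 37 + 1 = 38.

38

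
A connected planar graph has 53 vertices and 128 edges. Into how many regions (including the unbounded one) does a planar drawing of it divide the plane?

77

Euler's formula for a connected plane graph: V − E + F = 2, so F = 2 − 53 + 128 = 77.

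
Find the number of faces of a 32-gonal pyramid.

A pyramid on an n-gon base has one n-gon and n triangles: V = 32 + 1 = 33, E = 2·32 = 64, F = 32 + 1 = 33.

33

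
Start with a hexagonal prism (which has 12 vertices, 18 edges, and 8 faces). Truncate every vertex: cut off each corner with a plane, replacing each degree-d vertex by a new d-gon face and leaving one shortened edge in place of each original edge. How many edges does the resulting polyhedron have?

54

Truncation replaces each original edge-end by a new vertex, so V′ = 2E = 36.
Each original edge survives, and each old vertex of degree d contributes d new edges; summing degrees gives Σd = 2E, so E′ = E + 2E = 3E = 54.
Each original face survives and each original vertex becomes one new face: F′ = F + V = 20.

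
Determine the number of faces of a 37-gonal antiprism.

76

An antiprism on an n-gon has two n-gon caps and 2n triangles: V = 2·37 = 74, E = 4·37 = 148, F = 2·37 + 2 = 76.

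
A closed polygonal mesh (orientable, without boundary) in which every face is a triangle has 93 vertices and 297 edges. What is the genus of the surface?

4

Every face is a triangle and each edge borders two faces, so 3F = 2·297, giving F = 198.
χ = V − E + F = 93 − 297 + 198 = -6.
For a closed orientable surface χ = 2 − 2g, so g = (2 − (-6))/2 = 4.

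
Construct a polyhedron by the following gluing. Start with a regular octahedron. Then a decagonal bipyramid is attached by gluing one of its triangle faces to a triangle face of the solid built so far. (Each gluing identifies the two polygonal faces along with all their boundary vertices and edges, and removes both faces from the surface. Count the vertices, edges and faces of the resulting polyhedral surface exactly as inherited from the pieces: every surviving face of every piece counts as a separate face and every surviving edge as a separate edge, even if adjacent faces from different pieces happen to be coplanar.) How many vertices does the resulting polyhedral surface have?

A regular octahedron: V=6, E=12, F=8.
Attach a decagonal bipyramid (V=12, E=30, F=20) along a 3-gon: merge 3 vertices and 3 edges, delete both glued faces → V=15, E=39, F=26.
Check: V − E + F = 15 − 39 + 26 = 2.

15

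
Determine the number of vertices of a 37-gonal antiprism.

74

An antiprism on an n-gon has two n-gon caps and 2n triangles: V = 2·37 = 74, E = 4·37 = 148, F = 2·37 + 2 = 76.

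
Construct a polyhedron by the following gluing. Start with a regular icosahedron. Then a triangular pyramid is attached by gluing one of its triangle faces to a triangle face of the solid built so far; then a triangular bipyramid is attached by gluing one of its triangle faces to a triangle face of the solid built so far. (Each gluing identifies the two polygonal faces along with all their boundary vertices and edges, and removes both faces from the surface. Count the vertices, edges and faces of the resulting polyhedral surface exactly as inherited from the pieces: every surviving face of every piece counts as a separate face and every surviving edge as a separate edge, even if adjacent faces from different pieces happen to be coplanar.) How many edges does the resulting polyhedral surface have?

39

A regular icosahedron: V=12, E=30, F=20.
Attach a triangular pyramid (V=4, E=6, F=4) along a 3-gon: merge 3 vertices and 3 edges, delete both glued faces → V=13, E=33, F=22.
Attach a triangular bipyramid (V=5, E=9, F=6) along a 3-gon: merge 3 vertices and 3 edges, delete both glued faces → V=15, E=39, F=26.
Check: V − E + F = 15 − 39 + 26 = 2.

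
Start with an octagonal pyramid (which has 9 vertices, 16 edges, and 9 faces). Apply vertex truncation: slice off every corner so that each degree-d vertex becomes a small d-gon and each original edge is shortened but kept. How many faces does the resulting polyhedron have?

18

Truncation replaces each original edge-end by a new vertex, so V′ = 2E = 32.
Each original edge survives, and each old vertex of degree d contributes d new edges; summing degrees gives Σd = 2E, so E′ = E + 2E = 3E = 48.
Each original face survives and each original vertex becomes one new face: F′ = F + V = 18.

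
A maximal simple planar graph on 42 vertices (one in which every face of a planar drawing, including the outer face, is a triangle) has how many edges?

120

In a plane triangulation 3F = 2E and V − E + F = 2, so E = 3V − 6 = 3·42 − 6 = 120.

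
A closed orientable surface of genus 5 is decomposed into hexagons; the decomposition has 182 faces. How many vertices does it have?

356

χ = 2 − 2·5 = -8, and every face is a hexagon so 6F = 2E.
E = 6·182/2 = 546. Then V = -8 + E − F = -8 + 546 − 182 = 356.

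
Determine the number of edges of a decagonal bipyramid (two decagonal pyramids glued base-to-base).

A bipyramid over an n-gon has 2n triangular faces and n + 2 vertices: V = 10 + 2 = 12, E = 3·10 = 30, F = 2·10 = 20.

30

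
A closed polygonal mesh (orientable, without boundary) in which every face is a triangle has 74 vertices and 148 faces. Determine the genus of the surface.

1

Every face is a triangle, so 2E = 3·148 = 444, giving E = 222.
χ = V − E + F = 74 − 222 + 148 = 0.
For a closed orientable surface χ = 2 − 2g, so g = (2 − (0))/2 = 1.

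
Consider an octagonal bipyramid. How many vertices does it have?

A bipyramid over an n-gon has 2n triangular faces and n + 2 vertices: V = 8 + 2 = 10, E = 3·8 = 24, F = 2·8 = 16.

10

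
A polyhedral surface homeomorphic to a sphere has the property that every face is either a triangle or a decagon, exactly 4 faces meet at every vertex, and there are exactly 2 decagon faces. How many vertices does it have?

20

Let x be the number of triangles; then F = 2 + x.
Edge–face incidences: 2E = 10·2 + 3·x = 20 + 3x.
Every vertex has degree 4, so 4V = 2E.
Euler: V − E + F = 2 ⇒ (2E)/4 − E + (2 + x) = 2.
Multiply by 8: 2·(2E) − 4·(2E) + 8·(2 + x) = 16, i.e. 16 + 8x − 2·(20 + 3x) = 16.
Collecting terms: 2x − 24 = 16, so 2x = 40, so x = 20.
Then 2E = 20 + 3·20 = 80, so E = 40, V = 2E/4 = 20, F = 2 + 20 = 22.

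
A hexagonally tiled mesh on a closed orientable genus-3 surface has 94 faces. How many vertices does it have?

χ = 2 − 2·3 = -4, and every face is a hexagon so 6F = 2E.
E = 6·94/2 = 282. Then V = -4 + E − F = -4 + 282 − 94 = 184.

184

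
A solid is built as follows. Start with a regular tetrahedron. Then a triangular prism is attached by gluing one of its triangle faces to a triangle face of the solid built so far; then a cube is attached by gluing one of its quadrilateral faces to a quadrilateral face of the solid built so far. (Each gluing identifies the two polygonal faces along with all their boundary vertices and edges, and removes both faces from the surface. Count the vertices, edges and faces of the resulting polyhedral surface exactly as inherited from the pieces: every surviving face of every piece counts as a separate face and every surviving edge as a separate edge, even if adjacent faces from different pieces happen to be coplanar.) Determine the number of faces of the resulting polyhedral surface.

11

A regular tetrahedron: V=4, E=6, F=4.
Attach a triangular prism (V=6, E=9, F=5) along a 3-gon: merge 3 vertices and 3 edges, delete both glued faces → V=7, E=12, F=7.
Attach a cube (V=8, E=12, F=6) along a 4-gon: merge 4 vertices and 4 edges, delete both glued faces → V=11, E=20, F=11.
Check: V − E + F = 11 − 20 + 11 = 2.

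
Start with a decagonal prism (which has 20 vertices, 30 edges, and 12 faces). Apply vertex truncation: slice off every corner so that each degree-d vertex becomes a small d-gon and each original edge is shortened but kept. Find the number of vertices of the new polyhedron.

Truncation replaces each original edge-end by a new vertex, so V′ = 2E = 60.
Each original edge survives, and each old vertex of degree d contributes d new edges; summing degrees gives Σd = 2E, so E′ = E + 2E = 3E = 90.
Each original face survives and each original vertex becomes one new face: F′ = F + V = 32.

60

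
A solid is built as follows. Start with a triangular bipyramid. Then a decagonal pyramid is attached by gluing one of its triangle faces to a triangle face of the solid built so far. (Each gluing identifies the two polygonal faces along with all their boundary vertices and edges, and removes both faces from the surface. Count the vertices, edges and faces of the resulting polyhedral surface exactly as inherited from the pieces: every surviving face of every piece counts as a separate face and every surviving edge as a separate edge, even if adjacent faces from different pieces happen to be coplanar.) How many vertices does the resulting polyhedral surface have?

13

A triangular bipyramid: V=5, E=9, F=6.
Attach a decagonal pyramid (V=11, E=20, F=11) along a 3-gon: merge 3 vertices and 3 edges, delete both glued faces → V=13, E=26, F=15.
Check: V − E + F = 13 − 26 + 15 = 2.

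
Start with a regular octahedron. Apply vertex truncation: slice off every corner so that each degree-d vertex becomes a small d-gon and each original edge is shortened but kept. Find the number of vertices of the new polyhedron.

The base solid has V = 6, E = 12, F = 8.
Truncation replaces each original edge-end by a new vertex, so V′ = 2E = 24.
Each original edge survives, and each old vertex of degree d contributes d new edges; summing degrees gives Σd = 2E, so E′ = E + 2E = 3E = 36.
Each original face survives and each original vertex becomes one new face: F′ = F + V = 14.

24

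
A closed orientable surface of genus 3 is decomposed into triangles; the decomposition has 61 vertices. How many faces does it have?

130

χ = 2 − 2·3 = -4, and every face is a triangle so 3F = 2E.
V − E + F = -4 with E = 3F/2 gives 61 − (3/2 − 1)·F = -4, so F = 130 and E = 195.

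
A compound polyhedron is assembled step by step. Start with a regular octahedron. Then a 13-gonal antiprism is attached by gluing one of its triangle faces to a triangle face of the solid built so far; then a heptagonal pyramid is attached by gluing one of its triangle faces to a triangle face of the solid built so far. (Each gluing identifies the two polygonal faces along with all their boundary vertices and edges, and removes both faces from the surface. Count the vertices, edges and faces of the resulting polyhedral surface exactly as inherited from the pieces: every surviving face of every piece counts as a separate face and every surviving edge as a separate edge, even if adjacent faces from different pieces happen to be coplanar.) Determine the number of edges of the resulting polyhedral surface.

72

A regular octahedron: V=6, E=12, F=8.
Attach a 13-gonal antiprism (V=26, E=52, F=28) along a 3-gon: merge 3 vertices and 3 edges, delete both glued faces → V=29, E=61, F=34.
Attach a heptagonal pyramid (V=8, E=14, F=8) along a 3-gon: merge 3 vertices and 3 edges, delete both glued faces → V=34, E=72, F=40.
Check: V − E + F = 34 − 72 + 40 = 2.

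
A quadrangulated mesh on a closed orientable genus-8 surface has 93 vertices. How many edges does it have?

214

χ = 2 − 2·8 = -14, and every face is a square so 4F = 2E.
V − E + F = -14 with E = 4F/2 gives 93 − (4/2 − 1)·F = -14, so F = 107 and E = 214.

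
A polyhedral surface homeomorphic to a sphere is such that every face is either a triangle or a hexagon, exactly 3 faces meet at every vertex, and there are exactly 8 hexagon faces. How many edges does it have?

30

Let x be the number of triangles; then F = 8 + x.
Edge–face incidences: 2E = 6·8 + 3·x = 48 + 3x.
Every vertex has degree 3, so 3V = 2E.
Euler: V − E + F = 2 ⇒ (2E)/3 − E + (8 + x) = 2.
Multiply by 6: 2·(2E) − 3·(2E) + 6·(8 + x) = 12, i.e. 48 + 6x − (48 + 3x) = 12.
Collecting terms: 3x = 12, so x = 4.
Then 2E = 48 + 3·4 = 60, so E = 30, V = 2E/3 = 20, F = 8 + 4 = 12.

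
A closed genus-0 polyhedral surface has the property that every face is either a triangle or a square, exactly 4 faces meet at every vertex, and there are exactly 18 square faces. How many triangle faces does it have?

Let x be the number of triangles; then F = 18 + x.
Edge–face incidences: 2E = 4·18 + 3·x = 72 + 3x.
Every vertex has degree 4, so 4V = 2E.
Euler: V − E + F = 2 ⇒ (2E)/4 − E + (18 + x) = 2.
Multiply by 8: 2·(2E) − 4·(2E) + 8·(18 + x) = 16, i.e. 144 + 8x − 2·(72 + 3x) = 16.
Collecting terms: 2x = 16, so x = 8.
Then 2E = 72 + 3·8 = 96, so E = 48, V = 2E/4 = 24, F = 18 + 8 = 26.

8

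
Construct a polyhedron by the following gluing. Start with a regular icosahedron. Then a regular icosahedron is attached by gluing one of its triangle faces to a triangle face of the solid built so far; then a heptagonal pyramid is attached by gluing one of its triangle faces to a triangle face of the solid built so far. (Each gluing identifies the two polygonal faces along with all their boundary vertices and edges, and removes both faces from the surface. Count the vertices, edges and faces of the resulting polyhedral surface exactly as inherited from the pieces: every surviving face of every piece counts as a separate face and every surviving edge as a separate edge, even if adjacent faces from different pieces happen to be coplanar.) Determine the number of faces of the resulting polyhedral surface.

A regular icosahedron: V=12, E=30, F=20.
Attach a regular icosahedron (V=12, E=30, F=20) along a 3-gon: merge 3 vertices and 3 edges, delete both glued faces → V=21, E=57, F=38.
Attach a heptagonal pyramid (V=8, E=14, F=8) along a 3-gon: merge 3 vertices and 3 edges, delete both glued faces → V=26, E=68, F=44.
Check: V − E + F = 26 − 68 + 44 = 2.

44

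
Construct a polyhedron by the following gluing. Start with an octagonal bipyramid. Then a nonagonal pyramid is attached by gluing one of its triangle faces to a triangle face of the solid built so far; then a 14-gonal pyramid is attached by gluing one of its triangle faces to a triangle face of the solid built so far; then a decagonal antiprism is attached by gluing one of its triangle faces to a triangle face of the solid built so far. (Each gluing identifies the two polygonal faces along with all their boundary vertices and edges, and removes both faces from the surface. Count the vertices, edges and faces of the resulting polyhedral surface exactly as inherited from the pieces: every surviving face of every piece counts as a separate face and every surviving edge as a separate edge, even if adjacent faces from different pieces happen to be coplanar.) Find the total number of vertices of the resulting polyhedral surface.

An octagonal bipyramid: V=10, E=24, F=16.
Attach a nonagonal pyramid (V=10, E=18, F=10) along a 3-gon: merge 3 vertices and 3 edges, delete both glued faces → V=17, E=39, F=24.
Attach a 14-gonal pyramid (V=15, E=28, F=15) along a 3-gon: merge 3 vertices and 3 edges, delete both glued faces → V=29, E=64, F=37.
Attach a decagonal antiprism (V=20, E=40, F=22) along a 3-gon: merge 3 vertices and 3 edges, delete both glued faces → V=46, E=101, F=57.
Check: V − E + F = 46 − 101 + 57 = 2.

46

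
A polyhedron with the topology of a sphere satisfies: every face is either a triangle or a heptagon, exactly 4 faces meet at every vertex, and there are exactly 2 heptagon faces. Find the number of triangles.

Let x be the number of triangles; then F = 2 + x.
Edge–face incidences: 2E = 7·2 + 3·x = 14 + 3x.
Every vertex has degree 4, so 4V = 2E.
Euler: V − E + F = 2 ⇒ (2E)/4 − E + (2 + x) = 2.
Multiply by 8: 2·(2E) − 4·(2E) + 8·(2 + x) = 16, i.e. 16 + 8x − 2·(14 + 3x) = 16.
Collecting terms: 2x − 12 = 16, so 2x = 28, so x = 14.
Then 2E = 14 + 3·14 = 56, so E = 28, V = 2E/4 = 14, F = 2 + 14 = 16.

14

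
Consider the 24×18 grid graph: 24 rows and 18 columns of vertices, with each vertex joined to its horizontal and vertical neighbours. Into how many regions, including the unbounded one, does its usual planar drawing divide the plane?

The grid has V = 24·18 = 432 vertices and E = 24·17 + 18·23 = 822 edges.
F = 2 − V + E = 2 − 432 + 822 = 392.

392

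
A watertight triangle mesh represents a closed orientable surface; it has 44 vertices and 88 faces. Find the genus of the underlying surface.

Every face is a triangle, so 2E = 3·88 = 264, giving E = 132.
χ = V − E + F = 44 − 132 + 88 = 0.
For a closed orientable surface χ = 2 − 2g, so g = (2 − (0))/2 = 1.

1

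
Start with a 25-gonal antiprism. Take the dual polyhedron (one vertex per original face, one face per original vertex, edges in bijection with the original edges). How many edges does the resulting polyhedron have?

100

The base solid has V = 50, E = 100, F = 52.
The dual swaps V and F and preserves E: V′ = F = 52, E′ = E = 100, F′ = V = 50.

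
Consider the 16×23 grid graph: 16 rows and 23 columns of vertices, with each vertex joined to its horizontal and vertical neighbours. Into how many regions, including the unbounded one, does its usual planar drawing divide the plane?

The grid has V = 16·23 = 368 vertices and E = 16·22 + 23·15 = 697 edges.
F = 2 − V + E = 2 − 368 + 697 = 331.

331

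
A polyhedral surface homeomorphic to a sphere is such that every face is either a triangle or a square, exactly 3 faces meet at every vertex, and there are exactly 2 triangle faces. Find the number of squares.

Let x be the number of squares; then F = 2 + x.
Edge–face incidences: 2E = 3·2 + 4·x = 6 + 4x.
Every vertex has degree 3, so 3V = 2E.
Euler: V − E + F = 2 ⇒ (2E)/3 − E + (2 + x) = 2.
Multiply by 6: 2·(2E) − 3·(2E) + 6·(2 + x) = 12, i.e. 12 + 6x − (6 + 4x) = 12.
Collecting terms: 2x + 6 = 12, so 2x = 6, so x = 3.
Then 2E = 6 + 4·3 = 18, so E = 9, V = 2E/3 = 6, F = 2 + 3 = 5.

3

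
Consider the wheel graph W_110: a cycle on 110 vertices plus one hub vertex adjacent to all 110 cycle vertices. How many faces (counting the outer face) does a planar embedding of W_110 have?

111

W_110 has V = 110 + 1 = 111 vertices and E = 2·110 = 220 edges.
By Euler's formula F = 2 − V + E = 2 − 111 + 220 = 111.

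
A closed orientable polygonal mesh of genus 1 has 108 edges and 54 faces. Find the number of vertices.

54

For a closed orientable surface of genus 1, χ = 2 − 2·1 = 0.
V = 0 + E − F = 0 + 108 − 54 = 54.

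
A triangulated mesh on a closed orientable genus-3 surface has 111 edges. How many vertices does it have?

33

χ = 2 − 2·3 = -4, and every face is a triangle so 3F = 2E.
F = 2E/3 = 74. Then V = -4 + E − F = -4 + 111 − 74 = 33.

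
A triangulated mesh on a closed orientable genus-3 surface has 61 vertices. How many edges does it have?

χ = 2 − 2·3 = -4, and every face is a triangle so 3F = 2E.
V − E + F = -4 with E = 3F/2 gives 61 − (3/2 − 1)·F = -4, so F = 130 and E = 195.

195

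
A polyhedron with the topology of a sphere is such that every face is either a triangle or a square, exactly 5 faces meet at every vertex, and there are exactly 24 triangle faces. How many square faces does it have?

Let x be the number of squares; then F = 24 + x.
Edge–face incidences: 2E = 3·24 + 4·x = 72 + 4x.
Every vertex has degree 5, so 5V = 2E.
Euler: V − E + F = 2 ⇒ (2E)/5 − E + (24 + x) = 2.
Multiply by 10: 2·(2E) − 5·(2E) + 10·(24 + x) = 20, i.e. 240 + 10x − 3·(72 + 4x) = 20.
Collecting terms: −2x + 24 = 20, so −2x = −4, so x = 2.
Then 2E = 72 + 4·2 = 80, so E = 40, V = 2E/5 = 16, F = 24 + 2 = 26.

2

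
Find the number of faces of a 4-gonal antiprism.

10

An antiprism on an n-gon has two n-gon caps and 2n triangles: V = 2·4 = 8, E = 4·4 = 16, F = 2·4 + 2 = 10.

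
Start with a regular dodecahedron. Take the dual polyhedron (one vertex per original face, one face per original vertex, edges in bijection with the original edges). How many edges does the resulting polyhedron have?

The base solid has V = 20, E = 30, F = 12.
The dual swaps V and F and preserves E: V′ = F = 12, E′ = E = 30, F′ = V = 20.

30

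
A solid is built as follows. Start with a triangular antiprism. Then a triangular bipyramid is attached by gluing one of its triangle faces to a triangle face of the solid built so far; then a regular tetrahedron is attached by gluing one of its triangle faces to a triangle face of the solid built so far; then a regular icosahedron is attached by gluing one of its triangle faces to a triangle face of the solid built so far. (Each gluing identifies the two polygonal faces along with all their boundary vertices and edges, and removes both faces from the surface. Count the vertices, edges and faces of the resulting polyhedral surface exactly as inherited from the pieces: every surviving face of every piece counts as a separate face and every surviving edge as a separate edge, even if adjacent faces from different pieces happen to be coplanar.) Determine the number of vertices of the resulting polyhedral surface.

18

A triangular antiprism: V=6, E=12, F=8.
Attach a triangular bipyramid (V=5, E=9, F=6) along a 3-gon: merge 3 vertices and 3 edges, delete both glued faces → V=8, E=18, F=12.
Attach a regular tetrahedron (V=4, E=6, F=4) along a 3-gon: merge 3 vertices and 3 edges, delete both glued faces → V=9, E=21, F=14.
Attach a regular icosahedron (V=12, E=30, F=20) along a 3-gon: merge 3 vertices and 3 edges, delete both glued faces → V=18, E=48, F=32.
Check: V − E + F = 18 − 48 + 32 = 2.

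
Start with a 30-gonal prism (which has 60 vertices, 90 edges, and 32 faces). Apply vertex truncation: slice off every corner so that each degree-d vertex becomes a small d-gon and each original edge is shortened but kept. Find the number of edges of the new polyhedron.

270

Truncation replaces each original edge-end by a new vertex, so V′ = 2E = 180.
Each original edge survives, and each old vertex of degree d contributes d new edges; summing degrees gives Σd = 2E, so E′ = E + 2E = 3E = 270.
Each original face survives and each original vertex becomes one new face: F′ = F + V = 92.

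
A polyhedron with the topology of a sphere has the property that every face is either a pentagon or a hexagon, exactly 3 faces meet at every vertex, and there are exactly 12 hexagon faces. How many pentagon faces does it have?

Let x be the number of pentagons; then F = 12 + x.
Edge–face incidences: 2E = 6·12 + 5·x = 72 + 5x.
Every vertex has degree 3, so 3V = 2E.
Euler: V − E + F = 2 ⇒ (2E)/3 − E + (12 + x) = 2.
Multiply by 6: 2·(2E) − 3·(2E) + 6·(12 + x) = 12, i.e. 72 + 6x − (72 + 5x) = 12.
Collecting terms: x = 12.
Then 2E = 72 + 5·12 = 132, so E = 66, V = 2E/3 = 44, F = 12 + 12 = 24.

12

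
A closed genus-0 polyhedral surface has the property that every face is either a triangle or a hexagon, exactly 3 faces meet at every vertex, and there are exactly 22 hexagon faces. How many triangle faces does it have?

4

Let x be the number of triangles; then F = 22 + x.
Edge–face incidences: 2E = 6·22 + 3·x = 132 + 3x.
Every vertex has degree 3, so 3V = 2E.
Euler: V − E + F = 2 ⇒ (2E)/3 − E + (22 + x) = 2.
Multiply by 6: 2·(2E) − 3·(2E) + 6·(22 + x) = 12, i.e. 132 + 6x − (132 + 3x) = 12.
Collecting terms: 3x = 12, so x = 4.
Then 2E = 132 + 3·4 = 144, so E = 72, V = 2E/3 = 48, F = 22 + 4 = 26.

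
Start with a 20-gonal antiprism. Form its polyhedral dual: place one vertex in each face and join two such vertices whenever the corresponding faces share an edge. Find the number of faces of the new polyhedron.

40

The base solid has V = 40, E = 80, F = 42.
The dual swaps V and F and preserves E: V′ = F = 42, E′ = E = 80, F′ = V = 40.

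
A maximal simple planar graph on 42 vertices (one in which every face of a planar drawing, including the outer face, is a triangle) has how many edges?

In a plane triangulation 3F = 2E and V − E + F = 2, so E = 3V − 6 = 3·42 − 6 = 120.

120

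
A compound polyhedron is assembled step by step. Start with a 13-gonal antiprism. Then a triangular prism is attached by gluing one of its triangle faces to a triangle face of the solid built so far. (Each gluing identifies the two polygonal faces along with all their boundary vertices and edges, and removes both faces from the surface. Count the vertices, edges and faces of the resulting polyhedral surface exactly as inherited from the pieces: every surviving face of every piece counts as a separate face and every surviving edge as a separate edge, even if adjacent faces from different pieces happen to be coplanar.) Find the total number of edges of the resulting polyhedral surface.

58

A 13-gonal antiprism: V=26, E=52, F=28.
Attach a triangular prism (V=6, E=9, F=5) along a 3-gon: merge 3 vertices and 3 edges, delete both glued faces → V=29, E=58, F=31.
Check: V − E + F = 29 − 58 + 31 = 2.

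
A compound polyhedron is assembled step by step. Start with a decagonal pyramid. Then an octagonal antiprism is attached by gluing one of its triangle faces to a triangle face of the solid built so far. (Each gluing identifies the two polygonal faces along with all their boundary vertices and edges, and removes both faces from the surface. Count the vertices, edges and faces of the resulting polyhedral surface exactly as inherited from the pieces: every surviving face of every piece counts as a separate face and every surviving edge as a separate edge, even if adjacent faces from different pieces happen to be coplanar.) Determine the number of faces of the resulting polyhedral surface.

27

A decagonal pyramid: V=11, E=20, F=11.
Attach an octagonal antiprism (V=16, E=32, F=18) along a 3-gon: merge 3 vertices and 3 edges, delete both glued faces → V=24, E=49, F=27.
Check: V − E + F = 24 − 49 + 27 = 2.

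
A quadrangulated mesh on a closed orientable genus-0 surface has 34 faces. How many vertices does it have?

χ = 2 − 2·0 = 2, and every face is a square so 4F = 2E.
E = 4·34/2 = 68. Then V = 2 + E − F = 2 + 68 − 34 = 36.

36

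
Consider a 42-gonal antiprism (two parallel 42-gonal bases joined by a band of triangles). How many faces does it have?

An antiprism on an n-gon has two n-gon caps and 2n triangles: V = 2·42 = 84, E = 4·42 = 168, F = 2·42 + 2 = 86.

86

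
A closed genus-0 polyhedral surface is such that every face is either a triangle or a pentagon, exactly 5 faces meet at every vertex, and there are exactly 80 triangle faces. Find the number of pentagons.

Let x be the number of pentagons; then F = 80 + x.
Edge–face incidences: 2E = 3·80 + 5·x = 240 + 5x.
Every vertex has degree 5, so 5V = 2E.
Euler: V − E + F = 2 ⇒ (2E)/5 − E + (80 + x) = 2.
Multiply by 10: 2·(2E) − 5·(2E) + 10·(80 + x) = 20, i.e. 800 + 10x − 3·(240 + 5x) = 20.
Collecting terms: −5x + 80 = 20, so −5x = −60, so x = 12.
Then 2E = 240 + 5·12 = 300, so E = 150, V = 2E/5 = 60, F = 80 + 12 = 92.

12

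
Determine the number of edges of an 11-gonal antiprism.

An antiprism on an n-gon has two n-gon caps and 2n triangles: V = 2·11 = 22, E = 4·11 = 44, F = 2·11 + 2 = 24.
Check: V − E + F = 22 − 44 + 24 = 2.

44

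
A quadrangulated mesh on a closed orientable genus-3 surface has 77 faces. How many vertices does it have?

χ = 2 − 2·3 = -4, and every face is a square so 4F = 2E.
E = 4·77/2 = 154. Then V = -4 + E − F = -4 + 154 − 77 = 73.

73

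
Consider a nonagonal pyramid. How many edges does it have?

A pyramid on an n-gon base has one n-gon and n triangles: V = 9 + 1 = 10, E = 2·9 = 18, F = 9 + 1 = 10.

18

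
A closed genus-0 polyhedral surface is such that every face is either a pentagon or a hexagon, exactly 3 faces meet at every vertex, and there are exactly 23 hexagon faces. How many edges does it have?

99

Let x be the number of pentagons; then F = 23 + x.
Edge–face incidences: 2E = 6·23 + 5·x = 138 + 5x.
Every vertex has degree 3, so 3V = 2E.
Euler: V − E + F = 2 ⇒ (2E)/3 − E + (23 + x) = 2.
Multiply by 6: 2·(2E) − 3·(2E) + 6·(23 + x) = 12, i.e. 138 + 6x − (138 + 5x) = 12.
Collecting terms: x = 12.
Then 2E = 138 + 5·12 = 198, so E = 99, V = 2E/3 = 66, F = 23 + 12 = 35.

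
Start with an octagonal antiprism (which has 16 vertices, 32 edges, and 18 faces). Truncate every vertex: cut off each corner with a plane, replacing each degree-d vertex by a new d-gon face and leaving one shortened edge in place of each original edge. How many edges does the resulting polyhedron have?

Truncation replaces each original edge-end by a new vertex, so V′ = 2E = 64.
Each original edge survives, and each old vertex of degree d contributes d new edges; summing degrees gives Σd = 2E, so E′ = E + 2E = 3E = 96.
Each original face survives and each original vertex becomes one new face: F′ = F + V = 34.

96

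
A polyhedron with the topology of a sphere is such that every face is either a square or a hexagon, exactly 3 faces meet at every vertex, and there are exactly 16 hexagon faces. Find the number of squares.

Let x be the number of squares; then F = 16 + x.
Edge–face incidences: 2E = 6·16 + 4·x = 96 + 4x.
Every vertex has degree 3, so 3V = 2E.
Euler: V − E + F = 2 ⇒ (2E)/3 − E + (16 + x) = 2.
Multiply by 6: 2·(2E) − 3·(2E) + 6·(16 + x) = 12, i.e. 96 + 6x − (96 + 4x) = 12.
Collecting terms: 2x = 12, so x = 6.
Then 2E = 96 + 4·6 = 120, so E = 60, V = 2E/3 = 40, F = 16 + 6 = 22.

6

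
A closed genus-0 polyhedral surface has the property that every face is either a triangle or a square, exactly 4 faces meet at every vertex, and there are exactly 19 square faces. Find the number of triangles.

Let x be the number of triangles; then F = 19 + x.
Edge–face incidences: 2E = 4·19 + 3·x = 76 + 3x.
Every vertex has degree 4, so 4V = 2E.
Euler: V − E + F = 2 ⇒ (2E)/4 − E + (19 + x) = 2.
Multiply by 8: 2·(2E) − 4·(2E) + 8·(19 + x) = 16, i.e. 152 + 8x − 2·(76 + 3x) = 16.
Collecting terms: 2x = 16, so x = 8.
Then 2E = 76 + 3·8 = 100, so E = 50, V = 2E/4 = 25, F = 19 + 8 = 27.

8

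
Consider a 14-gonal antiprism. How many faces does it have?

30

An antiprism on an n-gon has two n-gon caps and 2n triangles: V = 2·14 = 28, E = 4·14 = 56, F = 2·14 + 2 = 30.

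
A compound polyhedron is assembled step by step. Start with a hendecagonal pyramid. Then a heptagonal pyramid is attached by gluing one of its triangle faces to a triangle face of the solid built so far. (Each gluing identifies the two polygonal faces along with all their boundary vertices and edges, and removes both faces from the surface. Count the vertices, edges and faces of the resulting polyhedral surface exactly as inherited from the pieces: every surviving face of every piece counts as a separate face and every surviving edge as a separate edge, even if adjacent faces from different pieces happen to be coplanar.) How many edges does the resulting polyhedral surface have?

A hendecagonal pyramid: V=12, E=22, F=12.
Attach a heptagonal pyramid (V=8, E=14, F=8) along a 3-gon: merge 3 vertices and 3 edges, delete both glued faces → V=17, E=33, F=18.
Check: V − E + F = 17 − 33 + 18 = 2.

33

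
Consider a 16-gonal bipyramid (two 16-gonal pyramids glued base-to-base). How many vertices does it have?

18

A bipyramid over an n-gon has 2n triangular faces and n + 2 vertices: V = 16 + 2 = 18, E = 3·16 = 48, F = 2·16 = 32.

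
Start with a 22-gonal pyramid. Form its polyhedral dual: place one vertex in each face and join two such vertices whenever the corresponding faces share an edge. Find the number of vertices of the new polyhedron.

23

The base solid has V = 23, E = 44, F = 23.
The dual swaps V and F and preserves E: V′ = F = 23, E′ = E = 44, F′ = V = 23.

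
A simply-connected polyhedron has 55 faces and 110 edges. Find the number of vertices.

57

Here V − E + F = 2.
V = 2 + E − F = 2 + 110 − 55 = 57.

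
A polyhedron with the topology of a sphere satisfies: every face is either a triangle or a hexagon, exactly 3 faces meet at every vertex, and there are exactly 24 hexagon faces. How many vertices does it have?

52

Let x be the number of triangles; then F = 24 + x.
Edge–face incidences: 2E = 6·24 + 3·x = 144 + 3x.
Every vertex has degree 3, so 3V = 2E.
Euler: V − E + F = 2 ⇒ (2E)/3 − E + (24 + x) = 2.
Multiply by 6: 2·(2E) − 3·(2E) + 6·(24 + x) = 12, i.e. 144 + 6x − (144 + 3x) = 12.
Collecting terms: 3x = 12, so x = 4.
Then 2E = 144 + 3·4 = 156, so E = 78, V = 2E/3 = 52, F = 24 + 4 = 28.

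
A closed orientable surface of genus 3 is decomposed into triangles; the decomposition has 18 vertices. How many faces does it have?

44

χ = 2 − 2·3 = -4, and every face is a triangle so 3F = 2E.
V − E + F = -4 with E = 3F/2 gives 18 − (3/2 − 1)·F = -4, so F = 44 and E = 66.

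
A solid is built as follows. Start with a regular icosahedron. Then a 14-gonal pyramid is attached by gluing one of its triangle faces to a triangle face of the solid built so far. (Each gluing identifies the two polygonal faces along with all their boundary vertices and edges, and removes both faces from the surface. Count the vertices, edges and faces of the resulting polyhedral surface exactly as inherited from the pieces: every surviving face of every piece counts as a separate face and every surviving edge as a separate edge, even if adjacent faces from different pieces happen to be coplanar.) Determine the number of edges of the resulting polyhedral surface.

55

A regular icosahedron: V=12, E=30, F=20.
Attach a 14-gonal pyramid (V=15, E=28, F=15) along a 3-gon: merge 3 vertices and 3 edges, delete both glued faces → V=24, E=55, F=33.
Check: V − E + F = 24 − 55 + 33 = 2.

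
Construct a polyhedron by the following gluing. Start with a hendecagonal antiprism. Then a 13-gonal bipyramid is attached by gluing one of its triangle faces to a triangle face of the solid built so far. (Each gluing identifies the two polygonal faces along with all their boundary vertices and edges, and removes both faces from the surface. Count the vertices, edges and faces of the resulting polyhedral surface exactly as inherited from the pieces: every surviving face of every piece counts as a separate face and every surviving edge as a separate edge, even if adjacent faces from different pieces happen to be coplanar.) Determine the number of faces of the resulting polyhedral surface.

48

A hendecagonal antiprism: V=22, E=44, F=24.
Attach a 13-gonal bipyramid (V=15, E=39, F=26) along a 3-gon: merge 3 vertices and 3 edges, delete both glued faces → V=34, E=80, F=48.
Check: V − E + F = 34 − 80 + 48 = 2.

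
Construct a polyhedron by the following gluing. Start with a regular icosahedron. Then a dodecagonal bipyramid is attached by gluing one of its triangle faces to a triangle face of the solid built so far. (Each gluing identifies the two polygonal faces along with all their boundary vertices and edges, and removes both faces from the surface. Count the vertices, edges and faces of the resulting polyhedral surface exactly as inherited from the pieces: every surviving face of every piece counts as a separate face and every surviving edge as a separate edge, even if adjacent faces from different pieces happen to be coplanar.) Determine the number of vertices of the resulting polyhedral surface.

23

A regular icosahedron: V=12, E=30, F=20.
Attach a dodecagonal bipyramid (V=14, E=36, F=24) along a 3-gon: merge 3 vertices and 3 edges, delete both glued faces → V=23, E=63, F=42.
Check: V − E + F = 23 − 63 + 42 = 2.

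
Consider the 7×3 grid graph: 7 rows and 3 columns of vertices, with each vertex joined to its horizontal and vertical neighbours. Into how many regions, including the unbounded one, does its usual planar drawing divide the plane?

13

The grid has V = 7·3 = 21 vertices and E = 7·2 + 3·6 = 32 edges.
F = 2 − V + E = 2 − 21 + 32 = 13.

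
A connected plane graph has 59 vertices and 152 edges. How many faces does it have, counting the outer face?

95

Euler's formula for a connected plane graph: V − E + F = 2, so F = 2 − 59 + 152 = 95.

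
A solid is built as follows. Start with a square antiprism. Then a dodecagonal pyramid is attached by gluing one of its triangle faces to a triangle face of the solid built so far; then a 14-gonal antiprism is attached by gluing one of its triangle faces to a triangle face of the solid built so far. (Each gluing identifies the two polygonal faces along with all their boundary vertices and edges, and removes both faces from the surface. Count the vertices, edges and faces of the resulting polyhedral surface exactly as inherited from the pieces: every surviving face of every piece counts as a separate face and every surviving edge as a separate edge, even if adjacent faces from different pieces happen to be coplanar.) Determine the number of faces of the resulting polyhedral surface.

49

A square antiprism: V=8, E=16, F=10.
Attach a dodecagonal pyramid (V=13, E=24, F=13) along a 3-gon: merge 3 vertices and 3 edges, delete both glued faces → V=18, E=37, F=21.
Attach a 14-gonal antiprism (V=28, E=56, F=30) along a 3-gon: merge 3 vertices and 3 edges, delete both glued faces → V=43, E=90, F=49.
Check: V − E + F = 43 − 90 + 49 = 2.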